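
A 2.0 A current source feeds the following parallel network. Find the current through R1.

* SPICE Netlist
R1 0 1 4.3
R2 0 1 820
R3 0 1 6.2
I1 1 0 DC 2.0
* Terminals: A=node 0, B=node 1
All resistors sit directly between nodes 0 and 1, so they are in parallel and share one voltage V; the full source current 2 A splits among them.
1/R_par = 1/4.3 + 1/820 + 1/6.2 = 0.3951 S  =>  R_par = 2.531 Ω
V = I × R_par = 2 × 2.531 = 5.062 V
I_R1 = V/R1 = 5.062/4.3 = 1.177 A

Final answer: 1.177 A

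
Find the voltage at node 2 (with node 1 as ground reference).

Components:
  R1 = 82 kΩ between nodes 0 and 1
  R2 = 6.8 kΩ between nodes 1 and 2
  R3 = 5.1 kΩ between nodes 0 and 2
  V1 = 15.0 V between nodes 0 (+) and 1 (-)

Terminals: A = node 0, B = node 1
Nodal analysis, taking node 1 as the 0 V reference.
Source V1 fixes V_0 = 15 V.
KCL at each unknown node (sum of currents leaving = 0; resistances in Ω):
  Node 2: (V_2 - 0)/6800 + (V_2 - 15)/5100 = 0
Collecting terms: 0.0003431 × V_2 = 0.002941  =>  V_2 = 8.571 V
The requested potential is V_2 = 8.571 V.

Final answer: V_2 = 8.571 V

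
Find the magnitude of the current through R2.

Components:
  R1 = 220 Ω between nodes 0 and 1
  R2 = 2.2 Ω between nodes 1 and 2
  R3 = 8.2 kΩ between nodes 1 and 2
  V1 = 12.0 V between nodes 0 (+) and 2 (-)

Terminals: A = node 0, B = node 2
Nodal analysis, taking node 2 as the 0 V reference.
Source V1 fixes V_0 = 12 V.
KCL at each unknown node (sum of currents leaving = 0; resistances in Ω):
  Node 1: (V_1 - 12)/220 + (V_1 - 0)/2.2 + (V_1 - 0)/8200 = 0
Collecting terms: 0.4592 × V_1 = 0.05455  =>  V_1 = 0.1188 V
I_R2 = (V_1 - V_2)/R2 = (0.1188 - 0)/2.2 = 0.05399 A
|I_R2| = 0.05399 A

Final answer: |I_R2| = 0.05399 A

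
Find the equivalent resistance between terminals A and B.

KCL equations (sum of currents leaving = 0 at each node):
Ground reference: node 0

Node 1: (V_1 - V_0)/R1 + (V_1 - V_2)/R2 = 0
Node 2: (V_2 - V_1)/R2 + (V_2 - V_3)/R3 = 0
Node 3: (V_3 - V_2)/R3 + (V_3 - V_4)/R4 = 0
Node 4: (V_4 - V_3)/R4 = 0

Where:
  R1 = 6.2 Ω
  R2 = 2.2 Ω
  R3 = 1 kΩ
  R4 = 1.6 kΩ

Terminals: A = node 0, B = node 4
Reduce the network between node 0 (A) and node 4 (B) by series/parallel combination:
  Rs1 = R1 + R2 (series, joined only at node 1) = 6.2 + 2.2 = 8.4 Ω
  Rs2 = R3 + Rs1 (series, joined only at node 2) = 1000 + 8.4 = 1008 Ω
  Rs3 = R4 + Rs2 (series, joined only at node 3) = 1600 + 1008 = 2608 Ω
R_eq = 2.608 kΩ

Final answer: 2.608 kΩ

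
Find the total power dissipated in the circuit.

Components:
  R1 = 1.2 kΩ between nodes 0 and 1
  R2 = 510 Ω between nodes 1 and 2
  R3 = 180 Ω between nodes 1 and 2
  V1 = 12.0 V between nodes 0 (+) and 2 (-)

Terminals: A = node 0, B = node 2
Nodal analysis, taking node 2 as the 0 V reference.
Source V1 fixes V_0 = 12 V.
KCL at each unknown node (sum of currents leaving = 0; resistances in Ω):
  Node 1: (V_1 - 12)/1200 + (V_1 - 0)/510 + (V_1 - 0)/180 = 0
Collecting terms: 0.00835 × V_1 = 0.01  =>  V_1 = 1.198 V
Power in each resistor, P = (ΔV)²/R:
  P_R1 = (12 - 1.198)²/1200 = 0.09724 W
  P_R2 = (1.198 - 0)²/510 = 0.002812 W
  P_R3 = (1.198 - 0)²/180 = 0.007969 W
P_total = P_R1 + P_R2 + P_R3 = 0.108 W

Final answer: 0.108 W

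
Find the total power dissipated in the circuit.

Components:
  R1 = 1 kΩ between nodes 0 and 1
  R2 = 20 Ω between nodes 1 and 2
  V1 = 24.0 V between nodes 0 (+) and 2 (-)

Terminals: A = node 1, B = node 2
Nodal analysis, taking node 2 as the 0 V reference.
Source V1 fixes V_0 = 24 V.
KCL at each unknown node (sum of currents leaving = 0; resistances in Ω):
  Node 1: (V_1 - 24)/1000 + (V_1 - 0)/20 = 0
Collecting terms: 0.051 × V_1 = 0.024  =>  V_1 = 0.4706 V
Power in each resistor, P = (ΔV)²/R:
  P_R1 = (24 - 0.4706)²/1000 = 0.5536 W
  P_R2 = (0.4706 - 0)²/20 = 0.01107 W
P_total = P_R1 + P_R2 = 0.5647 W

Final answer: 0.5647 W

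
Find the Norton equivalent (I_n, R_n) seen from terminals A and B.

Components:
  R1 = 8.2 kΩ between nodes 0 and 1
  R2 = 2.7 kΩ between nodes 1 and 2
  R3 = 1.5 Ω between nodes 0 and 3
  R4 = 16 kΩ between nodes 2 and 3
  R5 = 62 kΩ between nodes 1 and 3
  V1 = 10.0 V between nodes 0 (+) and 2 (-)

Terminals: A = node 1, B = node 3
Find the Thévenin equivalent first; then I_n = V_th/R_th and R_n = R_th.
Step 1 — V_th is the open-circuit voltage V_A - V_B (nothing connected across the terminals).
Nodal analysis, taking node 2 as the 0 V reference.
Source V1 fixes V_0 = 10 V.
KCL at each unknown node (sum of currents leaving = 0; resistances in Ω):
  Node 1: (V_1 - 10)/8200 + (V_1 - 0)/2700 + (V_1 - V_3)/62000 = 0
  Node 3: (V_3 - 10)/1.5 + (V_3 - 0)/16000 + (V_3 - V_1)/62000 = 0
Collecting terms (coefficients in siemens):
  0.0005085·V_1 - 0.00001613·V_3 = 0.00122
  0.6667·V_3 - 0.00001613·V_1 = 6.667
Determinant D = (0.0005085)(0.6667) - (-0.00001613)(-0.00001613) = 0.000339
V_1 = [(0.00122)(0.6667) - (-0.00001613)(6.667)]/D = 2.716 V
V_3 = [(0.0005085)(6.667) - (0.00122)(-0.00001613)]/D = 9.999 V
V_th = V_1 - V_3 = 2.716 - 9.999 = -7.283 V
Step 2 — R_th: zero the source — replace V1 by a short circuit (node 2 merges into node 0) — and find the resistance seen between A (node 1) and B (node 3).
Reduce the network between node 1 (A) and node 3 (B) by series/parallel combination:
  Rp1 = R1 ‖ R2 (parallel, both between nodes 0 and 1) = 1/(1/8200 + 1/2700) = 2031 Ω
  Rp2 = R3 ‖ R4 (parallel, both between nodes 0 and 3) = 1/(1/1.5 + 1/16000) = 1.5 Ω
  Rs1 = Rp1 + Rp2 (series, joined only at node 0) = 2031 + 1.5 = 2033 Ω
  Rp3 = R5 ‖ Rs1 (parallel, both between nodes 1 and 3) = 1/(1/62000 + 1/2033) = 1968 Ω
R_th = 1.968 kΩ
I_n = V_th/R_th = -7.283/1968 = -0.003701 A, and R_n = R_th = 1.968 kΩ

Final answer: I_n = -0.003701 A, R_n = 1.968 kΩ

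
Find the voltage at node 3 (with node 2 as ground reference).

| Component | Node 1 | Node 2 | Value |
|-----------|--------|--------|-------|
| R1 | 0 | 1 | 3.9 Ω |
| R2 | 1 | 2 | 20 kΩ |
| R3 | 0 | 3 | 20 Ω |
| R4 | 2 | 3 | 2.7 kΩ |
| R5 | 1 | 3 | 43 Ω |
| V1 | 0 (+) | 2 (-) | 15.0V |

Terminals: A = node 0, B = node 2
Nodal analysis, taking node 2 as the 0 V reference.
Source V1 fixes V_0 = 15 V.
KCL at each unknown node (sum of currents leaving = 0; resistances in Ω):
  Node 1: (V_1 - 15)/3.9 + (V_1 - 0)/20000 + (V_1 - V_3)/43 = 0
  Node 3: (V_3 - 15)/20 + (V_3 - 0)/2700 + (V_3 - V_1)/43 = 0
Collecting terms (coefficients in siemens):
  0.2797·V_1 - 0.02326·V_3 = 3.846
  0.07363·V_3 - 0.02326·V_1 = 0.75
Determinant D = (0.2797)(0.07363) - (-0.02326)(-0.02326) = 0.02005
V_1 = [(3.846)(0.07363) - (-0.02326)(0.75)]/D = 14.99 V
V_3 = [(0.2797)(0.75) - (3.846)(-0.02326)]/D = 14.92 V
The requested potential is V_3 = 14.92 V.

Final answer: V_3 = 14.92 V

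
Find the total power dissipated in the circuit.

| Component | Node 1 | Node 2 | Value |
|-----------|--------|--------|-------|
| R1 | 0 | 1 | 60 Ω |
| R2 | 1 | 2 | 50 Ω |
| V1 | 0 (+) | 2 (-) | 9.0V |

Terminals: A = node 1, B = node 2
Nodal analysis, taking node 2 as the 0 V reference.
Source V1 fixes V_0 = 9 V.
KCL at each unknown node (sum of currents leaving = 0; resistances in Ω):
  Node 1: (V_1 - 9)/60 + (V_1 - 0)/50 = 0
Collecting terms: 0.03667 × V_1 = 0.15  =>  V_1 = 4.091 V
Power in each resistor, P = (ΔV)²/R:
  P_R1 = (9 - 4.091)²/60 = 0.4017 W
  P_R2 = (4.091 - 0)²/50 = 0.3347 W
P_total = P_R1 + P_R2 = 0.7364 W

Final answer: 0.7364 W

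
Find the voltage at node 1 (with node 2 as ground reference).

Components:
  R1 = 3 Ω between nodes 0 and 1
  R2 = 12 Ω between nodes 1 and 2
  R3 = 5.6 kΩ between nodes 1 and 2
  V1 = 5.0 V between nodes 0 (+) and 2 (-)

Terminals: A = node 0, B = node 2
Nodal analysis, taking node 2 as the 0 V reference.
Source V1 fixes V_0 = 5 V.
KCL at each unknown node (sum of currents leaving = 0; resistances in Ω):
  Node 1: (V_1 - 5)/3 + (V_1 - 0)/12 + (V_1 - 0)/5600 = 0
Collecting terms: 0.4168 × V_1 = 1.667  =>  V_1 = 3.998 V
The requested potential is V_1 = 3.998 V.

Final answer: V_1 = 3.998 V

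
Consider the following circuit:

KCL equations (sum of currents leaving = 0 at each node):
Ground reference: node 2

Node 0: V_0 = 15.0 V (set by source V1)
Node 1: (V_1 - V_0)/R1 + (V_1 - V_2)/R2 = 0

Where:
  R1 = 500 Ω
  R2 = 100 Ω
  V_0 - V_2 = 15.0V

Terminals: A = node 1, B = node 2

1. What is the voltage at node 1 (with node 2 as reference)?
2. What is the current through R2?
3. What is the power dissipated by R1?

Nodal analysis, taking node 2 as the 0 V reference.
Source V1 fixes V_0 = 15 V.
KCL at each unknown node (sum of currents leaving = 0; resistances in Ω):
  Node 1: (V_1 - 15)/500 + (V_1 - 0)/100 = 0
Collecting terms: 0.012 × V_1 = 0.03  =>  V_1 = 2.5 V
Part 1:
  Read off the nodal solution: V_1 = 2.5 V
Part 2:
  I_R2 = (V_1 - V_2)/R2 = (2.5 - 0)/100 = 0.025 A
  Magnitude: I_R2 = 0.025 A
Part 3:
  I_R1 = (V_0 - V_1)/R1 = (15 - 2.5)/500 = 0.025 A
  P_R1 = I_R1² × R1 = (0.025)² × 500 = 0.3125 W

Final answers:
1. V_1 = 2.5 V
2. I_R2 = 0.025 A
3. P_R1 = 0.3125 W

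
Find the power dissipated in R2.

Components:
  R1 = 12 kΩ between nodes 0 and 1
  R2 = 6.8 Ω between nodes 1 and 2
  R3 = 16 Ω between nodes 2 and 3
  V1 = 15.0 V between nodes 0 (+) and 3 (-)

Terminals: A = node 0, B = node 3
Nodal analysis, taking node 3 as the 0 V reference.
Source V1 fixes V_0 = 15 V.
KCL at each unknown node (sum of currents leaving = 0; resistances in Ω):
  Node 1: (V_1 - 15)/12000 + (V_1 - V_2)/6.8 = 0
  Node 2: (V_2 - V_1)/6.8 + (V_2 - 0)/16 = 0
Collecting terms (coefficients in siemens):
  0.1471·V_1 - 0.1471·V_2 = 0.00125
  0.2096·V_2 - 0.1471·V_1 = 0
Determinant D = (0.1471)(0.2096) - (-0.1471)(-0.1471) = 0.009209
V_1 = [(0.00125)(0.2096) - (-0.1471)(0)]/D = 0.02845 V
V_2 = [(0.1471)(0) - (0.00125)(-0.1471)]/D = 0.01996 V
I_R2 = (V_1 - V_2)/R2 = (0.02845 - 0.01996)/6.8 = 0.001248 A
P_R2 = I_R2² × R2 = (0.001248)² × 6.8 = 0.00001058 W

Final answer: 1.058e-05 W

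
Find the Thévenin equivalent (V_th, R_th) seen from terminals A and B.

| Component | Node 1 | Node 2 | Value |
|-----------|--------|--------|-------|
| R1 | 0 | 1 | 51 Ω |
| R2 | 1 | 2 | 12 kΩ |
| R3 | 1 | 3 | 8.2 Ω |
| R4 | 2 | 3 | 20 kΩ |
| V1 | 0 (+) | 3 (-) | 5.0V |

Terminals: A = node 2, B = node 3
Step 1 — V_th is the open-circuit voltage V_A - V_B (nothing connected across the terminals).
Nodal analysis, taking node 3 as the 0 V reference.
Source V1 fixes V_0 = 5 V.
KCL at each unknown node (sum of currents leaving = 0; resistances in Ω):
  Node 1: (V_1 - 5)/51 + (V_1 - V_2)/12000 + (V_1 - 0)/8.2 = 0
  Node 2: (V_2 - V_1)/12000 + (V_2 - 0)/20000 = 0
Collecting terms (coefficients in siemens):
  0.1416·V_1 - 0.00008333·V_2 = 0.09804
  0.0001333·V_2 - 0.00008333·V_1 = 0
Determinant D = (0.1416)(0.0001333) - (-0.00008333)(-0.00008333) = 0.00001888
V_1 = [(0.09804)(0.0001333) - (-0.00008333)(0)]/D = 0.6924 V
V_2 = [(0.1416)(0) - (0.09804)(-0.00008333)]/D = 0.4328 V
V_th = V_2 - V_3 = 0.4328 - 0 = 0.4328 V
Step 2 — R_th: zero the source — replace V1 by a short circuit (node 3 merges into node 0) — and find the resistance seen between A (node 2) and B (node 0).
Reduce the network between node 2 (A) and node 0 (B) by series/parallel combination:
  Rp1 = R1 ‖ R3 (parallel, both between nodes 0 and 1) = 1/(1/51 + 1/8.2) = 7.064 Ω
  Rs1 = R2 + Rp1 (series, joined only at node 1) = 12000 + 7.064 = 12010 Ω
  Rp2 = R4 ‖ Rs1 (parallel, both between nodes 0 and 2) = 1/(1/20000 + 1/12010) = 7503 Ω
R_th = 7.503 kΩ

Final answer: V_th = 0.4328 V, R_th = 7.503 kΩ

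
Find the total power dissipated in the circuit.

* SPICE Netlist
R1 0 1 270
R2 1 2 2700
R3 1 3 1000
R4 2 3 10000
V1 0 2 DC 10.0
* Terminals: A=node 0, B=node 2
Nodal analysis, taking node 2 as the 0 V reference.
Source V1 fixes V_0 = 10 V.
KCL at each unknown node (sum of currents leaving = 0; resistances in Ω):
  Node 1: (V_1 - 10)/270 + (V_1 - 0)/2700 + (V_1 - V_3)/1000 = 0
  Node 3: (V_3 - V_1)/1000 + (V_3 - 0)/10000 = 0
Collecting terms (coefficients in siemens):
  0.005074·V_1 - 0.001·V_3 = 0.03704
  0.0011·V_3 - 0.001·V_1 = 0
Determinant D = (0.005074)(0.0011) - (-0.001)(-0.001) = 0.000004581
V_1 = [(0.03704)(0.0011) - (-0.001)(0)]/D = 8.892 V
V_3 = [(0.005074)(0) - (0.03704)(-0.001)]/D = 8.084 V
Power in each resistor, P = (ΔV)²/R:
  P_R1 = (10 - 8.892)²/270 = 0.004543 W
  P_R2 = (8.892 - 0)²/2700 = 0.02929 W
  P_R3 = (8.892 - 8.084)²/1000 = 0.0006535 W
  P_R4 = (0 - 8.084)²/10000 = 0.006535 W
P_total = P_R1 + P_R2 + P_R3 + P_R4 = 0.04102 W

Final answer: 0.04102 W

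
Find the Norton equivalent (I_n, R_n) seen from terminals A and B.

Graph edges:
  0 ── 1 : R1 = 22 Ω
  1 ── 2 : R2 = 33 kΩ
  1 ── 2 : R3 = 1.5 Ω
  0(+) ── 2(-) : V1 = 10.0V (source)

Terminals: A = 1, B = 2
Find the Thévenin equivalent first; then I_n = V_th/R_th and R_n = R_th.
Step 1 — V_th is the open-circuit voltage V_A - V_B (nothing connected across the terminals).
Nodal analysis, taking node 2 as the 0 V reference.
Source V1 fixes V_0 = 10 V.
KCL at each unknown node (sum of currents leaving = 0; resistances in Ω):
  Node 1: (V_1 - 10)/22 + (V_1 - 0)/33000 + (V_1 - 0)/1.5 = 0
Collecting terms: 0.7122 × V_1 = 0.4545  =>  V_1 = 0.6383 V
V_th = V_1 - V_2 = 0.6383 - 0 = 0.6383 V
Step 2 — R_th: zero the source — replace V1 by a short circuit (node 2 merges into node 0) — and find the resistance seen between A (node 1) and B (node 0).
Reduce the network between node 1 (A) and node 0 (B) by series/parallel combination:
  Rp1 = R1 ‖ R2 ‖ R3 (parallel, all between nodes 0 and 1) = 1/(1/22 + 1/33000 + 1/1.5) = 1.404 Ω
R_th = 1.404 Ω
I_n = V_th/R_th = 0.6383/1.404 = 0.4545 A, and R_n = R_th = 1.404 Ω

Final answer: I_n = 0.4545 A, R_n = 1.404 Ω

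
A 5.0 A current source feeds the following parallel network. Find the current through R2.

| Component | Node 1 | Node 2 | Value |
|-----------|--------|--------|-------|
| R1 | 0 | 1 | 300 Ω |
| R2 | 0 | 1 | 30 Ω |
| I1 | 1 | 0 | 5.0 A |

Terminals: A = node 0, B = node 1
All resistors sit directly between nodes 0 and 1, so they are in parallel and share one voltage V; the full source current 5 A splits among them.
1/R_par = 1/300 + 1/30 = 0.03667 S  =>  R_par = 27.27 Ω
V = I × R_par = 5 × 27.27 = 136.4 V
I_R2 = V/R2 = 136.4/30 = 4.545 A

Final answer: 4.545 A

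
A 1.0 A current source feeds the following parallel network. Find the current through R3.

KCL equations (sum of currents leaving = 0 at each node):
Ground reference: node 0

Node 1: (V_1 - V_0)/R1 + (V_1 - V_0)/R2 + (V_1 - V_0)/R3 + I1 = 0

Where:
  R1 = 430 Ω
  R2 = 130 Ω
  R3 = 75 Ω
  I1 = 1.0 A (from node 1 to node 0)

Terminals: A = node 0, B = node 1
All resistors sit directly between nodes 0 and 1, so they are in parallel and share one voltage V; the full source current 1 A splits among them.
1/R_par = 1/430 + 1/130 + 1/75 = 0.02335 S  =>  R_par = 42.82 Ω
V = I × R_par = 1 × 42.82 = 42.82 V
I_R3 = V/R3 = 42.82/75 = 0.571 A

Final answer: 0.571 A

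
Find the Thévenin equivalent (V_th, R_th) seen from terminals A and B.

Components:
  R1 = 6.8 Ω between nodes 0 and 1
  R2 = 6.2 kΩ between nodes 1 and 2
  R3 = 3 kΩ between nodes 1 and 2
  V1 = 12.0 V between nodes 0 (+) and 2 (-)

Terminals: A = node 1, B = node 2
Step 1 — V_th is the open-circuit voltage V_A - V_B (nothing connected across the terminals).
Nodal analysis, taking node 2 as the 0 V reference.
Source V1 fixes V_0 = 12 V.
KCL at each unknown node (sum of currents leaving = 0; resistances in Ω):
  Node 1: (V_1 - 12)/6.8 + (V_1 - 0)/6200 + (V_1 - 0)/3000 = 0
Collecting terms: 0.1476 × V_1 = 1.765  =>  V_1 = 11.96 V
V_th = V_1 - V_2 = 11.96 - 0 = 11.96 V
Step 2 — R_th: zero the source — replace V1 by a short circuit (node 2 merges into node 0) — and find the resistance seen between A (node 1) and B (node 0).
Reduce the network between node 1 (A) and node 0 (B) by series/parallel combination:
  Rp1 = R1 ‖ R2 ‖ R3 (parallel, all between nodes 0 and 1) = 1/(1/6.8 + 1/6200 + 1/3000) = 6.777 Ω
R_th = 6.777 Ω

Final answer: V_th = 11.96 V, R_th = 6.777 Ω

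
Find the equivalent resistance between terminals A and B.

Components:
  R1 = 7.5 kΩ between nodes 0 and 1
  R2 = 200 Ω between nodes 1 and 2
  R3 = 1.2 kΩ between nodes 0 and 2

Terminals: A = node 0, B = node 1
Reduce the network between node 0 (A) and node 1 (B) by series/parallel combination:
  Rs1 = R3 + R2 (series, joined only at node 2) = 1200 + 200 = 1400 Ω
  Rp1 = R1 ‖ Rs1 (parallel, both between nodes 0 and 1) = 1/(1/7500 + 1/1400) = 1180 Ω
R_eq = 1.18 kΩ

Final answer: 1.18 kΩ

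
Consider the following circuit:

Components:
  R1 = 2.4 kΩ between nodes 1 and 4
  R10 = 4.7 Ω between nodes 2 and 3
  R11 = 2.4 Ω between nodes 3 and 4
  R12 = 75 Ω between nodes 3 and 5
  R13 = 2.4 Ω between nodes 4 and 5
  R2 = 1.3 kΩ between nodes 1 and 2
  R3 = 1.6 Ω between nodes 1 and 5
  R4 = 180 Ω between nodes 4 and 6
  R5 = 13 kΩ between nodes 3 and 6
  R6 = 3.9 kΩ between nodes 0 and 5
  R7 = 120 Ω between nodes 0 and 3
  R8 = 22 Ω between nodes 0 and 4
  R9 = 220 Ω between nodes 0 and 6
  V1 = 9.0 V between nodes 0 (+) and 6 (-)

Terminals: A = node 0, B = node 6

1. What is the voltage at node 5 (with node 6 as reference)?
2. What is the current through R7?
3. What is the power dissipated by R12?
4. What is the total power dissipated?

Nodal analysis, taking node 6 as the 0 V reference.
Source V1 fixes V_0 = 9 V.
KCL at each unknown node (sum of currents leaving = 0; resistances in Ω):
  Node 1: (V_1 - V_4)/2400 + (V_1 - V_2)/1300 + (V_1 - V_5)/1.6 = 0
  Node 2: (V_2 - V_1)/1300 + (V_2 - V_3)/4.7 = 0
  Node 3: (V_3 - 0)/13000 + (V_3 - 9)/120 + (V_3 - V_2)/4.7 + (V_3 - V_4)/2.4 + (V_3 - V_5)/75 = 0
  Node 4: (V_4 - V_1)/2400 + (V_4 - 0)/180 + (V_4 - 9)/22 + (V_4 - V_3)/2.4 + (V_4 - V_5)/2.4 = 0
  Node 5: (V_5 - V_1)/1.6 + (V_5 - 9)/3900 + (V_5 - V_3)/75 + (V_5 - V_4)/2.4 = 0
Collecting terms (coefficients in siemens):
  0.6262·V_1 - 0.0007692·V_2 - 0.0004167·V_4 - 0.625·V_5 = 0
  0.2135·V_2 - 0.0007692·V_1 - 0.2128·V_3 = 0
  0.6512·V_3 - 0.2128·V_2 - 0.4167·V_4 - 0.01333·V_5 = 0.075
  0.8848·V_4 - 0.0004167·V_1 - 0.4167·V_3 - 0.4167·V_5 = 0.4091
  1.055·V_5 - 0.625·V_1 - 0.01333·V_3 - 0.4167·V_4 = 0.002308
Solving these 5 simultaneous equations (Gaussian elimination) gives:
  V_1 = 8.149 V, V_2 = 8.163 V, V_3 = 8.163 V, V_4 = 8.148 V
  V_5 = 8.149 V
Part 1:
  Read off the nodal solution: V_5 = 8.149 V
Part 2:
  I_R7 = (V_0 - V_3)/R7 = (9 - 8.163)/120 = 0.006973 A
  Magnitude: I_R7 = 0.006973 A
Part 3:
  I_R12 = (V_3 - V_5)/R12 = (8.163 - 8.149)/75 = 0.0001837 A
  P_R12 = I_R12² × R12 = (0.0001837)² × 75 = 0.00000253 W
Part 4:
  Power in each resistor, P = (ΔV)²/R:
    P_R1 = (8.149 - 8.148)²/2400 = 0.0000000004206 W
    P_R2 = (8.149 - 8.163)²/1300 = 0.0000001445 W
    P_R3 = (8.149 - 8.149)²/1.6 = 0.0000000001641 W
    P_R4 = (8.148 - 0)²/180 = 0.3689 W
    P_R5 = (8.163 - 0)²/13000 = 0.005126 W
    P_R6 = (9 - 8.149)²/3900 = 0.0001855 W
    P_R7 = (9 - 8.163)²/120 = 0.005835 W
    P_R8 = (9 - 8.148)²/22 = 0.03296 W
    P_R9 = (9 - 0)²/220 = 0.3682 W
    P_R10 = (8.163 - 8.163)²/4.7 = 0.0000000005226 W
    P_R11 = (8.163 - 8.148)²/2.4 = 0.0000908 W
    P_R12 = (8.163 - 8.149)²/75 = 0.00000253 W
    P_R13 = (8.148 - 8.149)²/2.4 = 0.0000004071 W
  P_total = P_R1 + P_R2 + P_R3 + P_R4 + P_R5 + P_R6 + P_R7 + P_R8 + P_R9 + P_R10 + P_R11 + P_R12 + P_R13 = 0.7813 W

Final answers:
1. V_5 = 8.149 V
2. I_R7 = 0.006973 A
3. P_R12 = 2.53e-06 W
4. P_total = 0.7813 W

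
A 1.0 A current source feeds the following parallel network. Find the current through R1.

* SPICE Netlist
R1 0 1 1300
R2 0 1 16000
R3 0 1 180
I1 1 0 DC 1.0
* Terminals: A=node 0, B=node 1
All resistors sit directly between nodes 0 and 1, so they are in parallel and share one voltage V; the full source current 1 A splits among them.
1/R_par = 1/1300 + 1/16000 + 1/180 = 0.006387 S  =>  R_par = 156.6 Ω
V = I × R_par = 1 × 156.6 = 156.6 V
I_R1 = V/R1 = 156.6/1300 = 0.1204 A

Final answer: 0.1204 A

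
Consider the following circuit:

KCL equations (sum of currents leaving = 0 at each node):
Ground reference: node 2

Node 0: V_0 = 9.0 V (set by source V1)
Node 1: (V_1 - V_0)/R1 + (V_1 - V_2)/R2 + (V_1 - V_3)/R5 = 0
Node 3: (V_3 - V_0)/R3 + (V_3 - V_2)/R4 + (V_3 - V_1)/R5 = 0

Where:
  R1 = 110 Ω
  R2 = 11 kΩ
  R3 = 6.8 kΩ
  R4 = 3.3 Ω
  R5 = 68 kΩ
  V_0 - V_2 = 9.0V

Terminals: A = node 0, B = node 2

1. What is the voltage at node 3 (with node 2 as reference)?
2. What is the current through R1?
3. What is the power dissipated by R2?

Nodal analysis, taking node 2 as the 0 V reference.
Source V1 fixes V_0 = 9 V.
KCL at each unknown node (sum of currents leaving = 0; resistances in Ω):
  Node 1: (V_1 - 9)/110 + (V_1 - 0)/11000 + (V_1 - V_3)/68000 = 0
  Node 3: (V_3 - 9)/6800 + (V_3 - 0)/3.3 + (V_3 - V_1)/68000 = 0
Collecting terms (coefficients in siemens):
  0.009197·V_1 - 0.00001471·V_3 = 0.08182
  0.3032·V_3 - 0.00001471·V_1 = 0.001324
Determinant D = (0.009197)(0.3032) - (-0.00001471)(-0.00001471) = 0.002788
V_1 = [(0.08182)(0.3032) - (-0.00001471)(0.001324)]/D = 8.897 V
V_3 = [(0.009197)(0.001324) - (0.08182)(-0.00001471)]/D = 0.004797 V
Part 1:
  Read off the nodal solution: V_3 = 0.004797 V
Part 2:
  I_R1 = (V_0 - V_1)/R1 = (9 - 8.897)/110 = 0.0009395 A
  Magnitude: I_R1 = 0.0009395 A
Part 3:
  I_R2 = (V_1 - V_2)/R2 = (8.897 - 0)/11000 = 0.0008088 A
  P_R2 = I_R2² × R2 = (0.0008088)² × 11000 = 0.007195 W

Final answers:
1. V_3 = 0.004797 V
2. I_R1 = 0.0009395 A
3. P_R2 = 0.007195 W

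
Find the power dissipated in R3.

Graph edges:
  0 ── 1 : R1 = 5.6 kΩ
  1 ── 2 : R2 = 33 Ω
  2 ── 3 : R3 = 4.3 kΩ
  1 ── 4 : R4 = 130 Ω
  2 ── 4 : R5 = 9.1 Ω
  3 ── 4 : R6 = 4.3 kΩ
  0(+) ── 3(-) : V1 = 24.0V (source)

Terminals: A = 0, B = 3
Nodal analysis, taking node 3 as the 0 V reference.
Source V1 fixes V_0 = 24 V.
KCL at each unknown node (sum of currents leaving = 0; resistances in Ω):
  Node 1: (V_1 - 24)/5600 + (V_1 - V_2)/33 + (V_1 - V_4)/130 = 0
  Node 2: (V_2 - V_1)/33 + (V_2 - 0)/4300 + (V_2 - V_4)/9.1 = 0
  Node 4: (V_4 - V_1)/130 + (V_4 - V_2)/9.1 + (V_4 - 0)/4300 = 0
Collecting terms (coefficients in siemens):
  0.03817·V_1 - 0.0303·V_2 - 0.007692·V_4 = 0.004286
  0.1404·V_2 - 0.0303·V_1 - 0.1099·V_4 = 0
  0.1178·V_4 - 0.007692·V_1 - 0.1099·V_2 = 0
Solving these 3 simultaneous equations (Gaussian elimination) gives:
  V_1 = 6.718 V, V_2 = 6.639 V, V_4 = 6.631 V
I_R3 = (V_2 - V_3)/R3 = (6.639 - 0)/4300 = 0.001544 A
P_R3 = I_R3² × R3 = (0.001544)² × 4300 = 0.01025 W

Final answer: 0.01025 W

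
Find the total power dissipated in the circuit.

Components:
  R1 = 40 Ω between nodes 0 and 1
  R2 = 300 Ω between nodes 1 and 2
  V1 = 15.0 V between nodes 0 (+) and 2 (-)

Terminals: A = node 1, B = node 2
Nodal analysis, taking node 2 as the 0 V reference.
Source V1 fixes V_0 = 15 V.
KCL at each unknown node (sum of currents leaving = 0; resistances in Ω):
  Node 1: (V_1 - 15)/40 + (V_1 - 0)/300 = 0
Collecting terms: 0.02833 × V_1 = 0.375  =>  V_1 = 13.24 V
Power in each resistor, P = (ΔV)²/R:
  P_R1 = (15 - 13.24)²/40 = 0.07785 W
  P_R2 = (13.24 - 0)²/300 = 0.5839 W
P_total = P_R1 + P_R2 = 0.6618 W

Final answer: 0.6618 W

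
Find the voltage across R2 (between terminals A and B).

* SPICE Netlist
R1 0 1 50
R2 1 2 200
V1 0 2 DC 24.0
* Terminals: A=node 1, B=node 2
R1 and R2 are in series across V1 (node 0 → node 1 → node 2), and the output A–B is taken across R2, so this is a voltage divider.
Series current: I = V1/(R1 + R2) = 24/(50 + 200) = 24/250 = 0.096 A
V_R2 = I × R2 = V1 × R2/(R1 + R2) = 24 × 200/250 = 19.2 V

Final answer: 19.2 V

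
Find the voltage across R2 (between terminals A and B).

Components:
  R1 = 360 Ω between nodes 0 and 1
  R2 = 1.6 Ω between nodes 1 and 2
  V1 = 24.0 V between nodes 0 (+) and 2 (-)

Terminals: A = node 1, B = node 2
R1 and R2 are in series across V1 (node 0 → node 1 → node 2), and the output A–B is taken across R2, so this is a voltage divider.
Series current: I = V1/(R1 + R2) = 24/(360 + 1.6) = 24/361.6 = 0.06637 A
V_R2 = I × R2 = V1 × R2/(R1 + R2) = 24 × 1.6/361.6 = 0.1062 V

Final answer: 0.1062 V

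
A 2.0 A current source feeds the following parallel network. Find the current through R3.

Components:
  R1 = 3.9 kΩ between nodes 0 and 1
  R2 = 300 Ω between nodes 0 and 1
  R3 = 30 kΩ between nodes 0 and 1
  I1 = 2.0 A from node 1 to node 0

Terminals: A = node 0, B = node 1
All resistors sit directly between nodes 0 and 1, so they are in parallel and share one voltage V; the full source current 2 A splits among them.
1/R_par = 1/3900 + 1/300 + 1/30000 = 0.003623 S  =>  R_par = 276 Ω
V = I × R_par = 2 × 276 = 552 V
I_R3 = V/R3 = 552/30000 = 0.0184 A

Final answer: 0.0184 A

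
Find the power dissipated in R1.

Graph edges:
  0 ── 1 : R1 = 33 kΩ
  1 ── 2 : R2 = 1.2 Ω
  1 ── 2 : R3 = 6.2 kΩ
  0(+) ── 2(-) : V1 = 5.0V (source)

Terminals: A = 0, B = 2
Nodal analysis, taking node 2 as the 0 V reference.
Source V1 fixes V_0 = 5 V.
KCL at each unknown node (sum of currents leaving = 0; resistances in Ω):
  Node 1: (V_1 - 5)/33000 + (V_1 - 0)/1.2 + (V_1 - 0)/6200 = 0
Collecting terms: 0.8335 × V_1 = 0.0001515  =>  V_1 = 0.0001818 V
I_R1 = (V_0 - V_1)/R1 = (5 - 0.0001818)/33000 = 0.0001515 A
P_R1 = I_R1² × R1 = (0.0001515)² × 33000 = 0.0007575 W

Final answer: 0.0007575 W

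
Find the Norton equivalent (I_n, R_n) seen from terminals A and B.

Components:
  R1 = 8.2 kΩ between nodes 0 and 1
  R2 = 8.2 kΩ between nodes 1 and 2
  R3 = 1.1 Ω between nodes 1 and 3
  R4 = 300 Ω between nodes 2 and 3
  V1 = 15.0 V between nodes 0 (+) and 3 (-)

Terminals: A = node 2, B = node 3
Find the Thévenin equivalent first; then I_n = V_th/R_th and R_n = R_th.
Step 1 — V_th is the open-circuit voltage V_A - V_B (nothing connected across the terminals).
Nodal analysis, taking node 3 as the 0 V reference.
Source V1 fixes V_0 = 15 V.
KCL at each unknown node (sum of currents leaving = 0; resistances in Ω):
  Node 1: (V_1 - 15)/8200 + (V_1 - V_2)/8200 + (V_1 - 0)/1.1 = 0
  Node 2: (V_2 - V_1)/8200 + (V_2 - 0)/300 = 0
Collecting terms (coefficients in siemens):
  0.9093·V_1 - 0.000122·V_2 = 0.001829
  0.003455·V_2 - 0.000122·V_1 = 0
Determinant D = (0.9093)(0.003455) - (-0.000122)(-0.000122) = 0.003142
V_1 = [(0.001829)(0.003455) - (-0.000122)(0)]/D = 0.002012 V
V_2 = [(0.9093)(0) - (0.001829)(-0.000122)]/D = 0.000071 V
V_th = V_2 - V_3 = 0.000071 - 0 = 0.000071 V
Step 2 — R_th: zero the source — replace V1 by a short circuit (node 3 merges into node 0) — and find the resistance seen between A (node 2) and B (node 0).
Reduce the network between node 2 (A) and node 0 (B) by series/parallel combination:
  Rp1 = R1 ‖ R3 (parallel, both between nodes 0 and 1) = 1/(1/8200 + 1/1.1) = 1.1 Ω
  Rs1 = R2 + Rp1 (series, joined only at node 1) = 8200 + 1.1 = 8201 Ω
  Rp2 = R4 ‖ Rs1 (parallel, both between nodes 0 and 2) = 1/(1/300 + 1/8201) = 289.4 Ω
R_th = 289.4 Ω
I_n = V_th/R_th = 0.000071/289.4 = 0.0000002453 A, and R_n = R_th = 289.4 Ω

Final answer: I_n = 2.453e-07 A, R_n = 289.4 Ω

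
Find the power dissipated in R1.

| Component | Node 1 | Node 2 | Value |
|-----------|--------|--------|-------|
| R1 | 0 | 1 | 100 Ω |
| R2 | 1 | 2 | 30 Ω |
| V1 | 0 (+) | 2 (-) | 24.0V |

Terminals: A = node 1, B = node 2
Nodal analysis, taking node 2 as the 0 V reference.
Source V1 fixes V_0 = 24 V.
KCL at each unknown node (sum of currents leaving = 0; resistances in Ω):
  Node 1: (V_1 - 24)/100 + (V_1 - 0)/30 = 0
Collecting terms: 0.04333 × V_1 = 0.24  =>  V_1 = 5.538 V
I_R1 = (V_0 - V_1)/R1 = (24 - 5.538)/100 = 0.1846 A
P_R1 = I_R1² × R1 = (0.1846)² × 100 = 3.408 W

Final answer: 3.408 W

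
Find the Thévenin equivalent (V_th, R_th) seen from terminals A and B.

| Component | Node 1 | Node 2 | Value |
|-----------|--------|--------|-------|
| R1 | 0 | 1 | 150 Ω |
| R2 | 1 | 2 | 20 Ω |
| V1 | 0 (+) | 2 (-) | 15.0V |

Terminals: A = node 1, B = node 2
Step 1 — V_th is the open-circuit voltage V_A - V_B (nothing connected across the terminals).
Nodal analysis, taking node 2 as the 0 V reference.
Source V1 fixes V_0 = 15 V.
KCL at each unknown node (sum of currents leaving = 0; resistances in Ω):
  Node 1: (V_1 - 15)/150 + (V_1 - 0)/20 = 0
Collecting terms: 0.05667 × V_1 = 0.1  =>  V_1 = 1.765 V
V_th = V_1 - V_2 = 1.765 - 0 = 1.765 V
Step 2 — R_th: zero the source — replace V1 by a short circuit (node 2 merges into node 0) — and find the resistance seen between A (node 1) and B (node 0).
Reduce the network between node 1 (A) and node 0 (B) by series/parallel combination:
  Rp1 = R1 ‖ R2 (parallel, both between nodes 0 and 1) = 1/(1/150 + 1/20) = 17.65 Ω
R_th = 17.65 Ω

Final answer: V_th = 1.765 V, R_th = 17.65 Ω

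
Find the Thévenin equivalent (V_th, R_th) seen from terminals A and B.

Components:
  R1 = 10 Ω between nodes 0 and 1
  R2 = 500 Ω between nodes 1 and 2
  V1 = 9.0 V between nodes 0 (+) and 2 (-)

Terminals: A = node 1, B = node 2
Step 1 — V_th is the open-circuit voltage V_A - V_B (nothing connected across the terminals).
Nodal analysis, taking node 2 as the 0 V reference.
Source V1 fixes V_0 = 9 V.
KCL at each unknown node (sum of currents leaving = 0; resistances in Ω):
  Node 1: (V_1 - 9)/10 + (V_1 - 0)/500 = 0
Collecting terms: 0.102 × V_1 = 0.9  =>  V_1 = 8.824 V
V_th = V_1 - V_2 = 8.824 - 0 = 8.824 V
Step 2 — R_th: zero the source — replace V1 by a short circuit (node 2 merges into node 0) — and find the resistance seen between A (node 1) and B (node 0).
Reduce the network between node 1 (A) and node 0 (B) by series/parallel combination:
  Rp1 = R1 ‖ R2 (parallel, both between nodes 0 and 1) = 1/(1/10 + 1/500) = 9.804 Ω
R_th = 9.804 Ω

Final answer: V_th = 8.824 V, R_th = 9.804 Ω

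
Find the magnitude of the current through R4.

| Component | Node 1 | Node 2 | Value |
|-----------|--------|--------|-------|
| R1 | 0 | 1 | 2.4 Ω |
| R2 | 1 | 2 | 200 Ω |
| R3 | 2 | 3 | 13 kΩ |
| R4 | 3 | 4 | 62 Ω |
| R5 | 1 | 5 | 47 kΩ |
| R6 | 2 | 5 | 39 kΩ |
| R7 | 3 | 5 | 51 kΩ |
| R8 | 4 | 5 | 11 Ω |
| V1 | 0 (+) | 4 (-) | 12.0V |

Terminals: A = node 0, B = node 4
Nodal analysis, taking node 4 as the 0 V reference.
Source V1 fixes V_0 = 12 V.
KCL at each unknown node (sum of currents leaving = 0; resistances in Ω):
  Node 1: (V_1 - 12)/2.4 + (V_1 - V_2)/200 + (V_1 - V_5)/47000 = 0
  Node 2: (V_2 - V_1)/200 + (V_2 - V_3)/13000 + (V_2 - V_5)/39000 = 0
  Node 3: (V_3 - V_2)/13000 + (V_3 - 0)/62 + (V_3 - V_5)/51000 = 0
  Node 5: (V_5 - V_1)/47000 + (V_5 - V_2)/39000 + (V_5 - V_3)/51000 + (V_5 - 0)/11 = 0
Collecting terms (coefficients in siemens):
  0.4217·V_1 - 0.005·V_2 - 0.00002128·V_5 = 5
  0.005103·V_2 - 0.005·V_1 - 0.00007692·V_3 - 0.00002564·V_5 = 0
  0.01623·V_3 - 0.00007692·V_2 - 0.00001961·V_5 = 0
  0.09098·V_5 - 0.00002128·V_1 - 0.00002564·V_2 - 0.00001961·V_3 = 0
Solving these 4 simultaneous equations (Gaussian elimination) gives:
  V_1 = 12 V, V_2 = 11.76 V, V_3 = 0.05574 V, V_5 = 0.006131 V
I_R4 = (V_3 - V_4)/R4 = (0.05574 - 0)/62 = 0.0008991 A
|I_R4| = 0.0008991 A

Final answer: |I_R4| = 0.0008991 A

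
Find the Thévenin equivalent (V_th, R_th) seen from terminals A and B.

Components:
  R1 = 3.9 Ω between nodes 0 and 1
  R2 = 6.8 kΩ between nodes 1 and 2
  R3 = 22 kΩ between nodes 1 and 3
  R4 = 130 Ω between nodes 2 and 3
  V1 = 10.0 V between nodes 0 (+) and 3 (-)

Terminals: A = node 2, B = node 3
Step 1 — V_th is the open-circuit voltage V_A - V_B (nothing connected across the terminals).
Nodal analysis, taking node 3 as the 0 V reference.
Source V1 fixes V_0 = 10 V.
KCL at each unknown node (sum of currents leaving = 0; resistances in Ω):
  Node 1: (V_1 - 10)/3.9 + (V_1 - V_2)/6800 + (V_1 - 0)/22000 = 0
  Node 2: (V_2 - V_1)/6800 + (V_2 - 0)/130 = 0
Collecting terms (coefficients in siemens):
  0.2566·V_1 - 0.0001471·V_2 = 2.564
  0.007839·V_2 - 0.0001471·V_1 = 0
Determinant D = (0.2566)(0.007839) - (-0.0001471)(-0.0001471) = 0.002012
V_1 = [(2.564)(0.007839) - (-0.0001471)(0)]/D = 9.993 V
V_2 = [(0.2566)(0) - (2.564)(-0.0001471)]/D = 0.1875 V
V_th = V_2 - V_3 = 0.1875 - 0 = 0.1875 V
Step 2 — R_th: zero the source — replace V1 by a short circuit (node 3 merges into node 0) — and find the resistance seen between A (node 2) and B (node 0).
Reduce the network between node 2 (A) and node 0 (B) by series/parallel combination:
  Rp1 = R1 ‖ R3 (parallel, both between nodes 0 and 1) = 1/(1/3.9 + 1/22000) = 3.899 Ω
  Rs1 = R2 + Rp1 (series, joined only at node 1) = 6800 + 3.899 = 6804 Ω
  Rp2 = R4 ‖ Rs1 (parallel, both between nodes 0 and 2) = 1/(1/130 + 1/6804) = 127.6 Ω
R_th = 127.6 Ω

Final answer: V_th = 0.1875 V, R_th = 127.6 Ω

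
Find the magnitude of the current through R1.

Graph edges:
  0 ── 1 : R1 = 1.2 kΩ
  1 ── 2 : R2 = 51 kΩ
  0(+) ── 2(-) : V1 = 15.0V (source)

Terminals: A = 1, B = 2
Nodal analysis, taking node 2 as the 0 V reference.
Source V1 fixes V_0 = 15 V.
KCL at each unknown node (sum of currents leaving = 0; resistances in Ω):
  Node 1: (V_1 - 15)/1200 + (V_1 - 0)/51000 = 0
Collecting terms: 0.0008529 × V_1 = 0.0125  =>  V_1 = 14.66 V
I_R1 = (V_0 - V_1)/R1 = (15 - 14.66)/1200 = 0.0002874 A
|I_R1| = 0.0002874 A

Final answer: |I_R1| = 0.0002874 A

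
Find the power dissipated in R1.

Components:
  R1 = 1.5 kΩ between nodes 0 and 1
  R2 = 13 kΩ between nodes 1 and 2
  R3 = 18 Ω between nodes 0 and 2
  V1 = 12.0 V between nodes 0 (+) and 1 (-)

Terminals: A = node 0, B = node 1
Nodal analysis, taking node 1 as the 0 V reference.
Source V1 fixes V_0 = 12 V.
KCL at each unknown node (sum of currents leaving = 0; resistances in Ω):
  Node 2: (V_2 - 0)/13000 + (V_2 - 12)/18 = 0
Collecting terms: 0.05563 × V_2 = 0.6667  =>  V_2 = 11.98 V
I_R1 = (V_0 - V_1)/R1 = (12 - 0)/1500 = 0.008 A
P_R1 = I_R1² × R1 = (0.008)² × 1500 = 0.096 W

Final answer: 0.096 W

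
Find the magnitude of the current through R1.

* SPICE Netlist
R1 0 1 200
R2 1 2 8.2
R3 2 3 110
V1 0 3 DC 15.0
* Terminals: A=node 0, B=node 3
Nodal analysis, taking node 3 as the 0 V reference.
Source V1 fixes V_0 = 15 V.
KCL at each unknown node (sum of currents leaving = 0; resistances in Ω):
  Node 1: (V_1 - 15)/200 + (V_1 - V_2)/8.2 = 0
  Node 2: (V_2 - V_1)/8.2 + (V_2 - 0)/110 = 0
Collecting terms (coefficients in siemens):
  0.127·V_1 - 0.122·V_2 = 0.075
  0.131·V_2 - 0.122·V_1 = 0
Determinant D = (0.127)(0.131) - (-0.122)(-0.122) = 0.001764
V_1 = [(0.075)(0.131) - (-0.122)(0)]/D = 5.572 V
V_2 = [(0.127)(0) - (0.075)(-0.122)]/D = 5.185 V
I_R1 = (V_0 - V_1)/R1 = (15 - 5.572)/200 = 0.04714 A
|I_R1| = 0.04714 A

Final answer: |I_R1| = 0.04714 A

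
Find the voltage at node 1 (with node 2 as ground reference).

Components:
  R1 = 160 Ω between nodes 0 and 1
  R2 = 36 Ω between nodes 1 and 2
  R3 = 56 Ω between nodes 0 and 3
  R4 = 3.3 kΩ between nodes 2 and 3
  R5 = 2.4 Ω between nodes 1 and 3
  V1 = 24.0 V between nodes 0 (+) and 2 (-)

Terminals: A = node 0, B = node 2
Nodal analysis, taking node 2 as the 0 V reference.
Source V1 fixes V_0 = 24 V.
KCL at each unknown node (sum of currents leaving = 0; resistances in Ω):
  Node 1: (V_1 - 24)/160 + (V_1 - 0)/36 + (V_1 - V_3)/2.4 = 0
  Node 3: (V_3 - 24)/56 + (V_3 - 0)/3300 + (V_3 - V_1)/2.4 = 0
Collecting terms (coefficients in siemens):
  0.4507·V_1 - 0.4167·V_3 = 0.15
  0.4348·V_3 - 0.4167·V_1 = 0.4286
Determinant D = (0.4507)(0.4348) - (-0.4167)(-0.4167) = 0.02236
V_1 = [(0.15)(0.4348) - (-0.4167)(0.4286)]/D = 10.9 V
V_3 = [(0.4507)(0.4286) - (0.15)(-0.4167)]/D = 11.43 V
The requested potential is V_1 = 10.9 V.

Final answer: V_1 = 10.9 V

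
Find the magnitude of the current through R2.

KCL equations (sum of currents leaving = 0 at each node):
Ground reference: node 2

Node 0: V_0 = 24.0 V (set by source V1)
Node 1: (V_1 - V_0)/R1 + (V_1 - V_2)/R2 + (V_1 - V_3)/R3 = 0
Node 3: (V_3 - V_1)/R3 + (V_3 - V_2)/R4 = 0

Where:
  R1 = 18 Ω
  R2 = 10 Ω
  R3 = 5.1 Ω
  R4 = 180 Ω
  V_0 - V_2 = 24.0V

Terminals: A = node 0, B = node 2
Nodal analysis, taking node 2 as the 0 V reference.
Source V1 fixes V_0 = 24 V.
KCL at each unknown node (sum of currents leaving = 0; resistances in Ω):
  Node 1: (V_1 - 24)/18 + (V_1 - 0)/10 + (V_1 - V_3)/5.1 = 0
  Node 3: (V_3 - V_1)/5.1 + (V_3 - 0)/180 = 0
Collecting terms (coefficients in siemens):
  0.3516·V_1 - 0.1961·V_3 = 1.333
  0.2016·V_3 - 0.1961·V_1 = 0
Determinant D = (0.3516)(0.2016) - (-0.1961)(-0.1961) = 0.03245
V_1 = [(1.333)(0.2016) - (-0.1961)(0)]/D = 8.284 V
V_3 = [(0.3516)(0) - (1.333)(-0.1961)]/D = 8.055 V
I_R2 = (V_1 - V_2)/R2 = (8.284 - 0)/10 = 0.8284 A
|I_R2| = 0.8284 A

Final answer: |I_R2| = 0.8284 A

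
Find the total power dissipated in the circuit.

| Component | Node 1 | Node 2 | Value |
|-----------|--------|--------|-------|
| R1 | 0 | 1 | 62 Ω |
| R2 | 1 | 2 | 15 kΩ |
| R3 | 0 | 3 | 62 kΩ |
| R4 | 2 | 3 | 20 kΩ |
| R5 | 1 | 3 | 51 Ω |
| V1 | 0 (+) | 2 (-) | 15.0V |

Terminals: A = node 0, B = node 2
Nodal analysis, taking node 2 as the 0 V reference.
Source V1 fixes V_0 = 15 V.
KCL at each unknown node (sum of currents leaving = 0; resistances in Ω):
  Node 1: (V_1 - 15)/62 + (V_1 - 0)/15000 + (V_1 - V_3)/51 = 0
  Node 3: (V_3 - 15)/62000 + (V_3 - 0)/20000 + (V_3 - V_1)/51 = 0
Collecting terms (coefficients in siemens):
  0.0358·V_1 - 0.01961·V_3 = 0.2419
  0.01967·V_3 - 0.01961·V_1 = 0.0002419
Determinant D = (0.0358)(0.01967) - (-0.01961)(-0.01961) = 0.0003199
V_1 = [(0.2419)(0.01967) - (-0.01961)(0.0002419)]/D = 14.89 V
V_3 = [(0.0358)(0.0002419) - (0.2419)(-0.01961)]/D = 14.85 V
Power in each resistor, P = (ΔV)²/R:
  P_R1 = (15 - 14.89)²/62 = 0.0001863 W
  P_R2 = (14.89 - 0)²/15000 = 0.01479 W
  P_R3 = (15 - 14.85)²/62000 = 0.0000003401 W
  P_R4 = (0 - 14.85)²/20000 = 0.01103 W
  P_R5 = (14.89 - 14.85)²/51 = 0.00002796 W
P_total = P_R1 + P_R2 + P_R3 + P_R4 + P_R5 = 0.02603 W

Final answer: 0.02603 W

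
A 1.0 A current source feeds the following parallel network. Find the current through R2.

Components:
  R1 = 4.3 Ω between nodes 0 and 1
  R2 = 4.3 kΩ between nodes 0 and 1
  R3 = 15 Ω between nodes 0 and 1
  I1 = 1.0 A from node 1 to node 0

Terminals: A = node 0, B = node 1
All resistors sit directly between nodes 0 and 1, so they are in parallel and share one voltage V; the full source current 1 A splits among them.
1/R_par = 1/4.3 + 1/4300 + 1/15 = 0.2995 S  =>  R_par = 3.339 Ω
V = I × R_par = 1 × 3.339 = 3.339 V
I_R2 = V/R2 = 3.339/4300 = 0.0007766 A

Final answer: 0.0007766 A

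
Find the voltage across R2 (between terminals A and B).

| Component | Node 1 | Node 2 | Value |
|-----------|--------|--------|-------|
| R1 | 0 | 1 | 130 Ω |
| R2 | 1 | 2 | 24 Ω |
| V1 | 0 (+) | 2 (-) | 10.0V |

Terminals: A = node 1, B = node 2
R1 and R2 are in series across V1 (node 0 → node 1 → node 2), and the output A–B is taken across R2, so this is a voltage divider.
Series current: I = V1/(R1 + R2) = 10/(130 + 24) = 10/154 = 0.06494 A
V_R2 = I × R2 = V1 × R2/(R1 + R2) = 10 × 24/154 = 1.558 V

Final answer: 1.558 V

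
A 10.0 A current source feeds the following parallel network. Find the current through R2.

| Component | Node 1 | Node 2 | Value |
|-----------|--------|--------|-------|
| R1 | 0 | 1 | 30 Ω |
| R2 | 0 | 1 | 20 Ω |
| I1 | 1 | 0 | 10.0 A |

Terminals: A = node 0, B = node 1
All resistors sit directly between nodes 0 and 1, so they are in parallel and share one voltage V; the full source current 10 A splits among them.
1/R_par = 1/30 + 1/20 = 0.08333 S  =>  R_par = 12 Ω
V = I × R_par = 10 × 12 = 120 V
I_R2 = V/R2 = 120/20 = 6 A

Final answer: 6 A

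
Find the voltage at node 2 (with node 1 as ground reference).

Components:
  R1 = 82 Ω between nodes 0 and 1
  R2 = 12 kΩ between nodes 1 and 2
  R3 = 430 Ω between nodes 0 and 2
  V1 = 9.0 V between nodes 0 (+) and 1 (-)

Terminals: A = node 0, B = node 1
Nodal analysis, taking node 1 as the 0 V reference.
Source V1 fixes V_0 = 9 V.
KCL at each unknown node (sum of currents leaving = 0; resistances in Ω):
  Node 2: (V_2 - 0)/12000 + (V_2 - 9)/430 = 0
Collecting terms: 0.002409 × V_2 = 0.02093  =>  V_2 = 8.689 V
The requested potential is V_2 = 8.689 V.

Final answer: V_2 = 8.689 V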